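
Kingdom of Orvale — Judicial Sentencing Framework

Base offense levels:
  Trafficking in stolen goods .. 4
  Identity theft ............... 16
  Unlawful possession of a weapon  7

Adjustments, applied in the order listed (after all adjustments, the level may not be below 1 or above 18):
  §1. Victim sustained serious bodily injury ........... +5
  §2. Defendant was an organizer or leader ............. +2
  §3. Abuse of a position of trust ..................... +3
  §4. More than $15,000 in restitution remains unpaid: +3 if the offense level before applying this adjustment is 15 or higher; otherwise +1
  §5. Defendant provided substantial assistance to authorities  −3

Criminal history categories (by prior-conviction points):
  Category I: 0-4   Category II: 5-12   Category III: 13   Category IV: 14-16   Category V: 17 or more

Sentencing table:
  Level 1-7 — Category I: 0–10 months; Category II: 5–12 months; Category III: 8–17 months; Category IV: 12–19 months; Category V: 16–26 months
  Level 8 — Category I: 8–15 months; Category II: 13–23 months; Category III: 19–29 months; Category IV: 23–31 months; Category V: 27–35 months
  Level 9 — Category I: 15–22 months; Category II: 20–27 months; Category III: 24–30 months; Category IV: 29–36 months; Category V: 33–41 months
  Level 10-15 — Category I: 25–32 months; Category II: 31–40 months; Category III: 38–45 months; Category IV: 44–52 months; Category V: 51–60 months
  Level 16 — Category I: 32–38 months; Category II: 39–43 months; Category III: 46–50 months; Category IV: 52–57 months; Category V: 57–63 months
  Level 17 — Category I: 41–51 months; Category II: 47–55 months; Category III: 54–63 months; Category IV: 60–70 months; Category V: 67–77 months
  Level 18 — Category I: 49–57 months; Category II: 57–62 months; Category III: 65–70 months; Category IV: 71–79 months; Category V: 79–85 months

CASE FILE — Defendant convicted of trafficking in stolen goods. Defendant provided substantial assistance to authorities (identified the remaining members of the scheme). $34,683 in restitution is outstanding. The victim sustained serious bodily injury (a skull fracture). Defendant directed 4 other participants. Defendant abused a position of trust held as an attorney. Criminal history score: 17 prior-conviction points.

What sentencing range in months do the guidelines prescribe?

Base offense level for trafficking in stolen goods: 4.
§1 applies: 4 + 5 = 9.
§2 applies: 9 + 2 = 11.
§3 applies: 11 + 3 = 14.
§4 applies (level before this adjustment is 14 < 15, so +1): 14 + 1 = 15.
§5 applies: 15 − 3 = 12.
Final offense level: 12.
Criminal history: 17 prior points → Category V (17+).
Level 12 falls in the 10-15 band.
Grid: Level 10-15 × Category V = 51-60 months.

51-60 months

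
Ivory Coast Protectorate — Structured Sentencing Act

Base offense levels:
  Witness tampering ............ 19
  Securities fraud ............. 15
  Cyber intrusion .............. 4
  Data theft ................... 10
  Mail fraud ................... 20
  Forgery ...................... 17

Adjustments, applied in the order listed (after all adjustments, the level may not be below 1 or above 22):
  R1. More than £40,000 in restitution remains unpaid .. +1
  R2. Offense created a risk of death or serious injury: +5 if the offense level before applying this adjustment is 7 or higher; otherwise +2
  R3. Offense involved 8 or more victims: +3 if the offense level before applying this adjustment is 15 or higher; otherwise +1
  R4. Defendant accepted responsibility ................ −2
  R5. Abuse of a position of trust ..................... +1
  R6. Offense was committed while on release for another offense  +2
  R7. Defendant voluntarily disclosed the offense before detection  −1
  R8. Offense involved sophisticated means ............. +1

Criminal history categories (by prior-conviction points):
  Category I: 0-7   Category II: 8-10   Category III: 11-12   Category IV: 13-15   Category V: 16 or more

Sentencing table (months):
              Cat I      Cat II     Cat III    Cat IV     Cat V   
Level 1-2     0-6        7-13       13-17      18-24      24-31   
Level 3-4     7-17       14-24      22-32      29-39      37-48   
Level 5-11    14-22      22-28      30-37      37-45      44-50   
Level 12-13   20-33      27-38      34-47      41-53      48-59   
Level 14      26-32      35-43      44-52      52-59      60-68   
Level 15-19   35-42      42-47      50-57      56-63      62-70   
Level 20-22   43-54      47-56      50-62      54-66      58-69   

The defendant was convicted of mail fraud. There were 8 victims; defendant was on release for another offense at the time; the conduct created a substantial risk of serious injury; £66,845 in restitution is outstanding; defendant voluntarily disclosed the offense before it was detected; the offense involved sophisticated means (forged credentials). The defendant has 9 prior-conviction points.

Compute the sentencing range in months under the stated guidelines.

Base offense level for mail fraud: 20.
R1 applies: 20 + 1 = 21.
R2 applies (level before this adjustment is 21 ≥ 7, so +5): 21 + 5 = 26.
R3 applies (level before this adjustment is 26 ≥ 15, so +3): 26 + 3 = 29.
R4 does not apply.
R6 applies: 29 + 2 = 31.
R7 applies: 31 − 1 = 30.
R8 applies: 30 + 1 = 31.
Level 31 exceeds the maximum of 22; capped at 22.
Final offense level: 22.
Criminal history: 9 prior points → Category II (8-10).
Level 22 falls in the 20-22 band.
Grid: Level 20-22 × Category II = 47-56 months.

47-56 months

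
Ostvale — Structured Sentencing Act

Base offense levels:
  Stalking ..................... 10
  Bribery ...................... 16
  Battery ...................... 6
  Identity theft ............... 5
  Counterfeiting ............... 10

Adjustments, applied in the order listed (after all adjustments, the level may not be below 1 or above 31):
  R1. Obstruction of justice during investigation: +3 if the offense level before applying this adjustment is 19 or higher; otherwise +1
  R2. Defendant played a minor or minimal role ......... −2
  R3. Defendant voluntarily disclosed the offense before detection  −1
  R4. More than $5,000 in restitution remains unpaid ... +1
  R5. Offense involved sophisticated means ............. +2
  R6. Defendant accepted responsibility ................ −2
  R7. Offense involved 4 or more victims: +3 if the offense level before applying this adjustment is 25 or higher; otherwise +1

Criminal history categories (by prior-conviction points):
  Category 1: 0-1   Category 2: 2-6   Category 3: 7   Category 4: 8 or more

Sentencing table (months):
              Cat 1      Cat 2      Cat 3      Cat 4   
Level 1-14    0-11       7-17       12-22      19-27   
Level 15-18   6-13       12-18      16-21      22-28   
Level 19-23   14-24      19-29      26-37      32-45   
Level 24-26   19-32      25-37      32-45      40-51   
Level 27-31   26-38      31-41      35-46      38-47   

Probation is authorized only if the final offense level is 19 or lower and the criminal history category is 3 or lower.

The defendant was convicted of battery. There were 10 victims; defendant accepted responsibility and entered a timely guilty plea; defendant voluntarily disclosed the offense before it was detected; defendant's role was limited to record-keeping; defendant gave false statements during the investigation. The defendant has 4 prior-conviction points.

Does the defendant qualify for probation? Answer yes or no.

Base offense level for battery: 6.
R1 applies (level before this adjustment is 6 < 19, so +1): 6 + 1 = 7.
R2 applies: 7 − 2 = 5.
R3 applies: 5 − 1 = 4.
R6 applies: 4 − 2 = 2.
R7 applies (level before this adjustment is 2 < 25, so +1): 2 + 1 = 3.
Final offense level: 3.
Criminal history: 4 prior points → Category 2 (2-6).
Level 3 falls in the 1-14 band.
Grid: Level 1-14 × Category 2 = 7-17 months.
Probation check: level 3 ≤ 19 and category 2 ≤ 3 → eligible.

Yes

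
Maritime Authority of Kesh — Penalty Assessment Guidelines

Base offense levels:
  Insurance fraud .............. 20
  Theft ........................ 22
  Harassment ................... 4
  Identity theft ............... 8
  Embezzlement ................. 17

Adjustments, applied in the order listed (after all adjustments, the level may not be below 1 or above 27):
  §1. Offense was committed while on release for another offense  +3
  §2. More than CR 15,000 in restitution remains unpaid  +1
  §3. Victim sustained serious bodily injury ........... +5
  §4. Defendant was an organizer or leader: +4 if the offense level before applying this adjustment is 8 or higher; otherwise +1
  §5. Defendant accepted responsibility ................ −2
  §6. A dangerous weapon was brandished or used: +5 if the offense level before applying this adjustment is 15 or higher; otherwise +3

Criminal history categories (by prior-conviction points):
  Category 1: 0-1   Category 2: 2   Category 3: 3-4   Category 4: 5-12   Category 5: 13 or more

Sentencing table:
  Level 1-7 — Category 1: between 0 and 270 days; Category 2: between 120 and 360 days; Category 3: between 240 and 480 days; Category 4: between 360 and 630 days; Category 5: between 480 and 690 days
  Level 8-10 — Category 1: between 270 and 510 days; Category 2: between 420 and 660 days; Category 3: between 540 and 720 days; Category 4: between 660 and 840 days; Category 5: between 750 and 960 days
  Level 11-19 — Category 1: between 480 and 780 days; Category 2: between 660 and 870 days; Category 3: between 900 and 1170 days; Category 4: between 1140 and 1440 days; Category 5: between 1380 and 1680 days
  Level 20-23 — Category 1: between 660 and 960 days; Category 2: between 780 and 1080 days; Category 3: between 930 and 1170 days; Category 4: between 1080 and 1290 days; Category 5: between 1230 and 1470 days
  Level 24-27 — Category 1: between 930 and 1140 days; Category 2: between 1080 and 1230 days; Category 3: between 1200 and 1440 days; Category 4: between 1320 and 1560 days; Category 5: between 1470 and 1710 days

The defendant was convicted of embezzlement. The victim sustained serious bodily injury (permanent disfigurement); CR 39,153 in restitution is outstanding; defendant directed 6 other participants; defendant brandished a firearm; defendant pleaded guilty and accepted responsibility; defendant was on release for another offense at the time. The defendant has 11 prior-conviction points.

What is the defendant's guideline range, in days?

1320-1560 days

Base offense level for embezzlement: 17.
§1 applies: 17 + 3 = 20.
§2 applies: 20 + 1 = 21.
§3 applies: 21 + 5 = 26.
§4 applies (level before this adjustment is 26 ≥ 8, so +4): 26 + 4 = 30.
§5 applies: 30 − 2 = 28.
§6 applies (level before this adjustment is 28 ≥ 15, so +5): 28 + 5 = 33.
Level 33 exceeds the maximum of 27; capped at 27.
Final offense level: 27.
Criminal history: 11 prior points → Category 4 (5-12).
Level 27 falls in the 24-27 band.
Grid: Level 24-27 × Category 4 = 1320-1560 days.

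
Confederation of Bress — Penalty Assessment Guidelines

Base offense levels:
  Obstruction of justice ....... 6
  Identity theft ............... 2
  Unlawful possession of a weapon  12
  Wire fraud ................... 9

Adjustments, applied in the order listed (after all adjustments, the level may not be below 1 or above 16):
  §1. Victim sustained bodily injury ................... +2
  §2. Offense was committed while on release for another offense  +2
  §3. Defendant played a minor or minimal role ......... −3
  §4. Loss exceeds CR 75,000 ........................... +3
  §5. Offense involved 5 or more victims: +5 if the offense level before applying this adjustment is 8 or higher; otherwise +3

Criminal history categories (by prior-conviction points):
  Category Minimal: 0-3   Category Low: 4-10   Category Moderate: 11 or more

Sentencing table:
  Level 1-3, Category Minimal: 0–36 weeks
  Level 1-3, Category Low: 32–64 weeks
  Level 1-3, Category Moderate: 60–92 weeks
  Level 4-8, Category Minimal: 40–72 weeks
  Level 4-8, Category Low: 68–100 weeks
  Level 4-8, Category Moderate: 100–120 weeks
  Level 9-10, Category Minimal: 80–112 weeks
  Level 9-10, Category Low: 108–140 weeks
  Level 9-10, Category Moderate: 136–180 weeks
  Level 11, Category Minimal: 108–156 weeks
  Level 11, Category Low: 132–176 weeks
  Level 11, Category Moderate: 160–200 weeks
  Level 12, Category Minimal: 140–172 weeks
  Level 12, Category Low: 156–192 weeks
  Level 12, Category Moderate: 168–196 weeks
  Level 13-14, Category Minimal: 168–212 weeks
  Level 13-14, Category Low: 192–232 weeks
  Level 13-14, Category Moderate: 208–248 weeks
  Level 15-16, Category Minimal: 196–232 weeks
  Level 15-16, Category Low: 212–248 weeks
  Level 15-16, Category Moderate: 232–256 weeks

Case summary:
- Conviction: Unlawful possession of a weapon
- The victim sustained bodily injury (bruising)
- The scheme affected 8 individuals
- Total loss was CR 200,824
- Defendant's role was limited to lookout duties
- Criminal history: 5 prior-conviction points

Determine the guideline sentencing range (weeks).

Base offense level for unlawful possession of a weapon: 12.
§1 applies: 12 + 2 = 14.
§2 does not apply.
§3 applies: 14 − 3 = 11.
§4 applies: 11 + 3 = 14.
§5 applies (level before this adjustment is 14 ≥ 8, so +5): 14 + 5 = 19.
Level 19 exceeds the maximum of 16; capped at 16.
Final offense level: 16.
Criminal history: 5 prior points → Category Low (4-10).
Level 16 falls in the 15-16 band.
Grid: Level 15-16 × Category Low = 212-248 weeks.

212-248 weeks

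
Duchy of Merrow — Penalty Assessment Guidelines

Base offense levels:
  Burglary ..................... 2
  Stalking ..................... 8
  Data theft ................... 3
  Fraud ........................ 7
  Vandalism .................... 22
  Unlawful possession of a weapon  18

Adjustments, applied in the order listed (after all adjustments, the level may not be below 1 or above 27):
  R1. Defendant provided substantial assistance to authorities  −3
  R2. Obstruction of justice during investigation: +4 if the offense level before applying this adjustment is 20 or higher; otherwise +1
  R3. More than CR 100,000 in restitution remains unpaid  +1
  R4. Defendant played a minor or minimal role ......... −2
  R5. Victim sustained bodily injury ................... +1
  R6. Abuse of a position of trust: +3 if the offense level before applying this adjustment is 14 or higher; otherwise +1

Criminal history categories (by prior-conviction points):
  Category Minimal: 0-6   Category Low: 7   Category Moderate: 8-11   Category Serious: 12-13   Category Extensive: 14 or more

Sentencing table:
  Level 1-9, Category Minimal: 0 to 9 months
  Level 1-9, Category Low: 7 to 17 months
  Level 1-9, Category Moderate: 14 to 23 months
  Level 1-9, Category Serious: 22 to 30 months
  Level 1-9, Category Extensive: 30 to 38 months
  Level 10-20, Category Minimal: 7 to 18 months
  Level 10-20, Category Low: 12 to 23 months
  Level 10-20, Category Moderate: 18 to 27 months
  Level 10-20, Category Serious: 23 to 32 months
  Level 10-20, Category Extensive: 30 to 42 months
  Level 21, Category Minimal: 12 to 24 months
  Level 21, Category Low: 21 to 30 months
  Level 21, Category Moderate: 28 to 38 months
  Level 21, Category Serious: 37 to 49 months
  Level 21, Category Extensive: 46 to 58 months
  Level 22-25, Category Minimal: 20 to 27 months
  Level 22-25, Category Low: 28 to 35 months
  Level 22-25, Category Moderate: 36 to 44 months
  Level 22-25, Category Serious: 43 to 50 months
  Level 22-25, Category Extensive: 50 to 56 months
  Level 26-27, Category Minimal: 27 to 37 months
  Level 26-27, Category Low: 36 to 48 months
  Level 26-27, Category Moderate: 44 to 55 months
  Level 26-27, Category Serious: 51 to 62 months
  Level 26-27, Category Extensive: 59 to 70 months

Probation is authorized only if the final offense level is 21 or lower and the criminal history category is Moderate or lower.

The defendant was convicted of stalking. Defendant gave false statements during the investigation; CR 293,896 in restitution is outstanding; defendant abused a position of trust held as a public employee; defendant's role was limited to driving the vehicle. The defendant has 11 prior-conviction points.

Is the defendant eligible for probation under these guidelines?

Base offense level for stalking: 8.
R2 applies (level before this adjustment is 8 < 20, so +1): 8 + 1 = 9.
R3 applies: 9 + 1 = 10.
R4 applies: 10 − 2 = 8.
R5 does not apply.
R6 applies (level before this adjustment is 8 < 14, so +1): 8 + 1 = 9.
Final offense level: 9.
Criminal history: 11 prior points → Category Moderate (8-11).
Level 9 falls in the 1-9 band.
Grid: Level 1-9 × Category Moderate = 14-23 months.
Probation check: level 9 ≤ 21 and category Moderate ≤ Moderate → eligible.

Yes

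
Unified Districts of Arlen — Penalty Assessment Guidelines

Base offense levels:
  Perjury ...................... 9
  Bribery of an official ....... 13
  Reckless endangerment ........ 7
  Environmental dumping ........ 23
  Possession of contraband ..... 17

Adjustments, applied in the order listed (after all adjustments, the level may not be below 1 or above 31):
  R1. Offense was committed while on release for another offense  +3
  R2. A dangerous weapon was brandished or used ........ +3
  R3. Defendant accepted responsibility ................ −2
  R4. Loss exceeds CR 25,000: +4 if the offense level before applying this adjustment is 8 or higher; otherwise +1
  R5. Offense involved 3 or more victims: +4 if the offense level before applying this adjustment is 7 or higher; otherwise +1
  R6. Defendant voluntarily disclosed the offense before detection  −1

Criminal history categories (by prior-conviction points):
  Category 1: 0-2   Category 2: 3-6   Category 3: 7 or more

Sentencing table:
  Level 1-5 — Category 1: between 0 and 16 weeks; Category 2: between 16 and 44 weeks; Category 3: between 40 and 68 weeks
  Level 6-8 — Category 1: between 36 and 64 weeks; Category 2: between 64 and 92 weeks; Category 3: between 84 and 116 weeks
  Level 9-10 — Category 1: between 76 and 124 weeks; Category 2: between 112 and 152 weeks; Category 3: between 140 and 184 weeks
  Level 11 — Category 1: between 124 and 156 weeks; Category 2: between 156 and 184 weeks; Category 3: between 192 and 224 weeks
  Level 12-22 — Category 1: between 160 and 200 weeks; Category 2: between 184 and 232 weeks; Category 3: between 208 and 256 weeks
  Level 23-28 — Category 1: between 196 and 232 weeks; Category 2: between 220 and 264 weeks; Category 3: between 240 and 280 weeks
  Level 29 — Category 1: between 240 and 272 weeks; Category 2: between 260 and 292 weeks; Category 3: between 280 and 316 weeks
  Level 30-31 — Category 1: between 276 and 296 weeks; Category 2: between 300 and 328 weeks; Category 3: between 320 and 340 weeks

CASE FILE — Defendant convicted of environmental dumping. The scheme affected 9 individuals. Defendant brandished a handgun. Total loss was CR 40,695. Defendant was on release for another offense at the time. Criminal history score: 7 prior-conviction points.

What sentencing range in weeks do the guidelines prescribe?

Base offense level for environmental dumping: 23.
R1 applies: 23 + 3 = 26.
R2 applies: 26 + 3 = 29.
R3 does not apply.
R4 applies (level before this adjustment is 29 ≥ 8, so +4): 29 + 4 = 33.
R5 applies (level before this adjustment is 33 ≥ 7, so +4): 33 + 4 = 37.
R6 does not apply.
Level 37 exceeds the maximum of 31; capped at 31.
Final offense level: 31.
Criminal history: 7 prior points → Category 3 (7+).
Level 31 falls in the 30-31 band.
Grid: Level 30-31 × Category 3 = 320-340 weeks.

320-340 weeks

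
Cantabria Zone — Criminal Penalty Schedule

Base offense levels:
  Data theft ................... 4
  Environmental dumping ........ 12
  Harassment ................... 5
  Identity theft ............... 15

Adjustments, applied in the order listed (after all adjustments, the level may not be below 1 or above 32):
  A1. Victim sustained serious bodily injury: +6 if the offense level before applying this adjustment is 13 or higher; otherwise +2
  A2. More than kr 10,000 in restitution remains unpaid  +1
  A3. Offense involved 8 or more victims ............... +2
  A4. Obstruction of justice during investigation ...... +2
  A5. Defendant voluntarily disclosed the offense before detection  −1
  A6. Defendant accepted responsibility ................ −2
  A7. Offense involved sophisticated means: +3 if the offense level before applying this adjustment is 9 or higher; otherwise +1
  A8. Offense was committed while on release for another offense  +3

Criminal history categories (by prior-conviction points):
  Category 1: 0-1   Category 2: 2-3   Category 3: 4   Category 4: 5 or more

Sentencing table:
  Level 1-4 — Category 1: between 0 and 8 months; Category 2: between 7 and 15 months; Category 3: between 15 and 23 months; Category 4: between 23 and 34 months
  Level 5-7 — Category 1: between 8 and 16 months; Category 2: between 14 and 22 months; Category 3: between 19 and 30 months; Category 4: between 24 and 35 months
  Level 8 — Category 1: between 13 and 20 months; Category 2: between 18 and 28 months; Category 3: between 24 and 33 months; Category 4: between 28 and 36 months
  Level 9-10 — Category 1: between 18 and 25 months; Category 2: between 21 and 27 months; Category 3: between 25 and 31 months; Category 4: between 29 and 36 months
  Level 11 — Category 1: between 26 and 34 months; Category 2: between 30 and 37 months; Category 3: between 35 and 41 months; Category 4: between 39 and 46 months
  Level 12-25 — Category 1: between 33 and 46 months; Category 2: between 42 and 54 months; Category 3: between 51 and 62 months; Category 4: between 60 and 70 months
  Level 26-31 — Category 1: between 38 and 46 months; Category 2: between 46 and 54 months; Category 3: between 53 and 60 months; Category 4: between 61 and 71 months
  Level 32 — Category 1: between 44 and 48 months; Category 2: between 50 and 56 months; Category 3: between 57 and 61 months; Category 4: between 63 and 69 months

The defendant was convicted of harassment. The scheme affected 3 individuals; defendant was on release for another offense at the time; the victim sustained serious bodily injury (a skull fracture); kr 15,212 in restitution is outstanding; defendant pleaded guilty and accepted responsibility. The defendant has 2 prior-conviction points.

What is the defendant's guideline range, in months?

21-27 months

Base offense level for harassment: 5.
A1 applies (level before this adjustment is 5 < 13, so +2): 5 + 2 = 7.
A2 applies: 7 + 1 = 8.
A4 does not apply.
A6 applies: 8 − 2 = 6.
A8 applies: 6 + 3 = 9.
Final offense level: 9.
Criminal history: 2 prior points → Category 2 (2-3).
Level 9 falls in the 9-10 band.
Grid: Level 9-10 × Category 2 = 21-27 months.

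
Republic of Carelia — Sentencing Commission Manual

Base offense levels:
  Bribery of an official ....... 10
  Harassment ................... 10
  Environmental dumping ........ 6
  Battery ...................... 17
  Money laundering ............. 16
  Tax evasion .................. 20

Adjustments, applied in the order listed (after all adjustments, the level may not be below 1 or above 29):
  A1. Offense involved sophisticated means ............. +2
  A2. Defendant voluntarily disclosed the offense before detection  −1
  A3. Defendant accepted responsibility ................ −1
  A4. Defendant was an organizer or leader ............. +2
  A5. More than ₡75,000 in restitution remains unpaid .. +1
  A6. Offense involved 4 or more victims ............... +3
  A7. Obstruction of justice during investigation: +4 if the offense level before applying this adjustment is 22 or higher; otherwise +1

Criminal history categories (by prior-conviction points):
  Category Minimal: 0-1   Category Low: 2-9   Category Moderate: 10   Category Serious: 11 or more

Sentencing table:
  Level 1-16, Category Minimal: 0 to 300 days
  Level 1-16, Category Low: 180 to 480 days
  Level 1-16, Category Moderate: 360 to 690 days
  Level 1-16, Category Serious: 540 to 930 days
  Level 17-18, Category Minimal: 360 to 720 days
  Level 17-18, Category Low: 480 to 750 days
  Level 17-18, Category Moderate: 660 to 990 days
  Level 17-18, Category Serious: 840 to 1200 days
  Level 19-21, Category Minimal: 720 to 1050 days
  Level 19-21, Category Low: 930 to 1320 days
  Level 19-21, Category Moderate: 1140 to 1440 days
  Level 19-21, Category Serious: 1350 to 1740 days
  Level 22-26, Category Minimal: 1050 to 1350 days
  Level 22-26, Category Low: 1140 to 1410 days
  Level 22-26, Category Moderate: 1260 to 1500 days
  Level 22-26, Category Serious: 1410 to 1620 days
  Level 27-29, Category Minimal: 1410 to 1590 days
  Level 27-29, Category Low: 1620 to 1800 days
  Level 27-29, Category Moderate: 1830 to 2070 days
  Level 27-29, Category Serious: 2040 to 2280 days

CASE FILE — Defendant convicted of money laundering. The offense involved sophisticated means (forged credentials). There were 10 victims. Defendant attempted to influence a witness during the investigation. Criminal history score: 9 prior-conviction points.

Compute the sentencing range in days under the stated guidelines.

1140-1410 days

Base offense level for money laundering: 16.
A1 applies: 16 + 2 = 18.
A2 does not apply.
A5 does not apply.
A6 applies: 18 + 3 = 21.
A7 applies (level before this adjustment is 21 < 22, so +1): 21 + 1 = 22.
Final offense level: 22.
Criminal history: 9 prior points → Category Low (2-9).
Level 22 falls in the 22-26 band.
Grid: Level 22-26 × Category Low = 1140-1410 days.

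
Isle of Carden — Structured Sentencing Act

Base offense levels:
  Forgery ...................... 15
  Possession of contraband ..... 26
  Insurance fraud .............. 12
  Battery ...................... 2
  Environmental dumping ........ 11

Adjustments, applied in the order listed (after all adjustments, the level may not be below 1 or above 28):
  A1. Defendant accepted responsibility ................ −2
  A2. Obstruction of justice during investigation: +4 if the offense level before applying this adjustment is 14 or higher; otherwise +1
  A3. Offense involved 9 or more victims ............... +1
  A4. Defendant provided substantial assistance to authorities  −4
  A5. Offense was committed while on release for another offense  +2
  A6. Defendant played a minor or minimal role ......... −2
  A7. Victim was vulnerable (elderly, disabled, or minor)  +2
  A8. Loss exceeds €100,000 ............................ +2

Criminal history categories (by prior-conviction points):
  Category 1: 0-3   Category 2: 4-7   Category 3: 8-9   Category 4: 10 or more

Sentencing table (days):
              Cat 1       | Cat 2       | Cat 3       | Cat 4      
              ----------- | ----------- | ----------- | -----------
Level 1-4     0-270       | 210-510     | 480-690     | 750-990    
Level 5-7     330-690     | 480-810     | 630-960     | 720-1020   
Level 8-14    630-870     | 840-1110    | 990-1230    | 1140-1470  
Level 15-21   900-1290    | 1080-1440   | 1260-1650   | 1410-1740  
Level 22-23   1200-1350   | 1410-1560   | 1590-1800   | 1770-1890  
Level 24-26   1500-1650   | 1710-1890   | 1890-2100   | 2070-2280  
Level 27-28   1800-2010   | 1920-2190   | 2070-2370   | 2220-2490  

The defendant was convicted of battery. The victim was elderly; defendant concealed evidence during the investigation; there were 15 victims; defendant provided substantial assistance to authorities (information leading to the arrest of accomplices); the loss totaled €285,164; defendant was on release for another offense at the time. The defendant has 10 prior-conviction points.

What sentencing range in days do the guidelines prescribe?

Base offense level for battery: 2.
A2 applies (level before this adjustment is 2 < 14, so +1): 2 + 1 = 3.
A3 applies: 3 + 1 = 4.
A4 applies: 4 − 4 = 0.
A5 applies: 0 + 2 = 2.
A7 applies: 2 + 2 = 4.
A8 applies: 4 + 2 = 6.
Final offense level: 6.
Criminal history: 10 prior points → Category 4 (10+).
Level 6 falls in the 5-7 band.
Grid: Level 5-7 × Category 4 = 720-1020 days.

720-1020 days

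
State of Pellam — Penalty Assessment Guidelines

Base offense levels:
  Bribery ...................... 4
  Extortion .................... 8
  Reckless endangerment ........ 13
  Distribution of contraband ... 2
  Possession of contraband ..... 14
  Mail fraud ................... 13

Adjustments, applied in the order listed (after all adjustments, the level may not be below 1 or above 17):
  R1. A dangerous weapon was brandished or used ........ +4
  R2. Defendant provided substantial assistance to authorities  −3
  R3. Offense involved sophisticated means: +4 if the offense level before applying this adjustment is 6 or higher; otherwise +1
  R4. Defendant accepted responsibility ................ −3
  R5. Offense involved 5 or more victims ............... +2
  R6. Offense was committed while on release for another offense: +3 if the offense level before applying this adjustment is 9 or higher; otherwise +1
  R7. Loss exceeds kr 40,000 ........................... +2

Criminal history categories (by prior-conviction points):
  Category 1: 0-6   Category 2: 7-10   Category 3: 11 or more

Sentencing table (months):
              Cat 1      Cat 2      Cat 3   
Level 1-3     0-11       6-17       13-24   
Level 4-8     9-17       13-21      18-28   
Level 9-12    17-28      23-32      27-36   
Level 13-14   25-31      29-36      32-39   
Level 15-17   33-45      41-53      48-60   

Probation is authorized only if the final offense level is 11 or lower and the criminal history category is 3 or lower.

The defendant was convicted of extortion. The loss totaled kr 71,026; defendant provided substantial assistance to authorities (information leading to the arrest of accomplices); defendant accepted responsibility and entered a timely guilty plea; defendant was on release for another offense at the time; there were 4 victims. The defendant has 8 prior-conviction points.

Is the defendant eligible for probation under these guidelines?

Base offense level for extortion: 8.
R1 does not apply.
R2 applies: 8 − 3 = 5.
R4 applies: 5 − 3 = 2.
R5 does not apply.
R6 applies (level before this adjustment is 2 < 9, so +1): 2 + 1 = 3.
R7 applies: 3 + 2 = 5.
Final offense level: 5.
Criminal history: 8 prior points → Category 2 (7-10).
Level 5 falls in the 4-8 band.
Grid: Level 4-8 × Category 2 = 13-21 months.
Probation check: level 5 ≤ 11 and category 2 ≤ 3 → eligible.

Yes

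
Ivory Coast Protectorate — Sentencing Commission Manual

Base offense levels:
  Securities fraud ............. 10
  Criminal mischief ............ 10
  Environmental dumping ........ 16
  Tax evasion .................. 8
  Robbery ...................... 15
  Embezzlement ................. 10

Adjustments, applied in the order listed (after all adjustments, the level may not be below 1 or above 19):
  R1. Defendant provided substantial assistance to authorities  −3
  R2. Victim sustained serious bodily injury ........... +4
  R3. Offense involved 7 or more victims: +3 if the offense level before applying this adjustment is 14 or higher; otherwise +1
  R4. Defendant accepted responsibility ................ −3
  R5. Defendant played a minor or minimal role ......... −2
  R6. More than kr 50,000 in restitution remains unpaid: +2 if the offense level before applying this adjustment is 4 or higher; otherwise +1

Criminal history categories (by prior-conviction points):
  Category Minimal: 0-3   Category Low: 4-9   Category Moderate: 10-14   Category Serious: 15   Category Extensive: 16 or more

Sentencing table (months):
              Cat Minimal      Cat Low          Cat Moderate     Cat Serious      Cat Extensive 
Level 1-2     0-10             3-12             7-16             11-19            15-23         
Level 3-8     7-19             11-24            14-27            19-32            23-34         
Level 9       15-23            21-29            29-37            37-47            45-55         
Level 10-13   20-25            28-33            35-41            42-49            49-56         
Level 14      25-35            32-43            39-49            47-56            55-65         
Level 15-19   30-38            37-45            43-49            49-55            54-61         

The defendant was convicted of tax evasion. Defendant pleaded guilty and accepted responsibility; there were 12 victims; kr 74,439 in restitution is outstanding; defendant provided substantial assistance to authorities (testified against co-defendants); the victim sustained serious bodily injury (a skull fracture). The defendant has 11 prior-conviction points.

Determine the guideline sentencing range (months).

29-37 months

Base offense level for tax evasion: 8.
R1 applies: 8 − 3 = 5.
R2 applies: 5 + 4 = 9.
R3 applies (level before this adjustment is 9 < 14, so +1): 9 + 1 = 10.
R4 applies: 10 − 3 = 7.
R5 does not apply.
R6 applies (level before this adjustment is 7 ≥ 4, so +2): 7 + 2 = 9.
Final offense level: 9.
Criminal history: 11 prior points → Category Moderate (10-14).
Level 9 falls in the 9 band.
Grid: Level 9 × Category Moderate = 29-37 months.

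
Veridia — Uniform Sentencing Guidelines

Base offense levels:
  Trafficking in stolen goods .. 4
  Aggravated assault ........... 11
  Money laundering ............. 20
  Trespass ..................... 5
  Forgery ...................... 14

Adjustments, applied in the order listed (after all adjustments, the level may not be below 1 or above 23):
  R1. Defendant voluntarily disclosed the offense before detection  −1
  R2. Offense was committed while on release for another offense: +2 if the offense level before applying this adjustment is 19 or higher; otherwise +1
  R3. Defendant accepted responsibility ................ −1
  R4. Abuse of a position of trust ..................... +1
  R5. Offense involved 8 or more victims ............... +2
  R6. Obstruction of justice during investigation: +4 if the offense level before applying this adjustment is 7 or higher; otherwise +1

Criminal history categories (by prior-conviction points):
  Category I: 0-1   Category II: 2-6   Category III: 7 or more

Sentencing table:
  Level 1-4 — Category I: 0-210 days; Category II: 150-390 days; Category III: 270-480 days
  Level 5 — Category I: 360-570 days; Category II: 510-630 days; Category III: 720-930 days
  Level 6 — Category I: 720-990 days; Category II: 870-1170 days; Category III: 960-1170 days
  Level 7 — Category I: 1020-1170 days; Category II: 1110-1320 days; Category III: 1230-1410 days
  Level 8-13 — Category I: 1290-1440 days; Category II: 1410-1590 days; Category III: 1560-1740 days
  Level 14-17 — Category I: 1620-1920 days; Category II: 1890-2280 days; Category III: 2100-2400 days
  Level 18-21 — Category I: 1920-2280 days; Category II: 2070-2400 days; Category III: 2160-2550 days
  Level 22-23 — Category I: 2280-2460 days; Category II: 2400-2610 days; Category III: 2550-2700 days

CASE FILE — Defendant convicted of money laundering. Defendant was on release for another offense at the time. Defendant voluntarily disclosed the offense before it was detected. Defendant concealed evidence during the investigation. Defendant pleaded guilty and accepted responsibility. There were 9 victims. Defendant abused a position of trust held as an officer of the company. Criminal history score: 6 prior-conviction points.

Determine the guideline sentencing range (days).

2400-2610 days

Base offense level for money laundering: 20.
R1 applies: 20 − 1 = 19.
R2 applies (level before this adjustment is 19 ≥ 19, so +2): 19 + 2 = 21.
R3 applies: 21 − 1 = 20.
R4 applies: 20 + 1 = 21.
R5 applies: 21 + 2 = 23.
R6 applies (level before this adjustment is 23 ≥ 7, so +4): 23 + 4 = 27.
Level 27 exceeds the maximum of 23; capped at 23.
Final offense level: 23.
Criminal history: 6 prior points → Category II (2-6).
Level 23 falls in the 22-23 band.
Grid: Level 22-23 × Category II = 2400-2610 days.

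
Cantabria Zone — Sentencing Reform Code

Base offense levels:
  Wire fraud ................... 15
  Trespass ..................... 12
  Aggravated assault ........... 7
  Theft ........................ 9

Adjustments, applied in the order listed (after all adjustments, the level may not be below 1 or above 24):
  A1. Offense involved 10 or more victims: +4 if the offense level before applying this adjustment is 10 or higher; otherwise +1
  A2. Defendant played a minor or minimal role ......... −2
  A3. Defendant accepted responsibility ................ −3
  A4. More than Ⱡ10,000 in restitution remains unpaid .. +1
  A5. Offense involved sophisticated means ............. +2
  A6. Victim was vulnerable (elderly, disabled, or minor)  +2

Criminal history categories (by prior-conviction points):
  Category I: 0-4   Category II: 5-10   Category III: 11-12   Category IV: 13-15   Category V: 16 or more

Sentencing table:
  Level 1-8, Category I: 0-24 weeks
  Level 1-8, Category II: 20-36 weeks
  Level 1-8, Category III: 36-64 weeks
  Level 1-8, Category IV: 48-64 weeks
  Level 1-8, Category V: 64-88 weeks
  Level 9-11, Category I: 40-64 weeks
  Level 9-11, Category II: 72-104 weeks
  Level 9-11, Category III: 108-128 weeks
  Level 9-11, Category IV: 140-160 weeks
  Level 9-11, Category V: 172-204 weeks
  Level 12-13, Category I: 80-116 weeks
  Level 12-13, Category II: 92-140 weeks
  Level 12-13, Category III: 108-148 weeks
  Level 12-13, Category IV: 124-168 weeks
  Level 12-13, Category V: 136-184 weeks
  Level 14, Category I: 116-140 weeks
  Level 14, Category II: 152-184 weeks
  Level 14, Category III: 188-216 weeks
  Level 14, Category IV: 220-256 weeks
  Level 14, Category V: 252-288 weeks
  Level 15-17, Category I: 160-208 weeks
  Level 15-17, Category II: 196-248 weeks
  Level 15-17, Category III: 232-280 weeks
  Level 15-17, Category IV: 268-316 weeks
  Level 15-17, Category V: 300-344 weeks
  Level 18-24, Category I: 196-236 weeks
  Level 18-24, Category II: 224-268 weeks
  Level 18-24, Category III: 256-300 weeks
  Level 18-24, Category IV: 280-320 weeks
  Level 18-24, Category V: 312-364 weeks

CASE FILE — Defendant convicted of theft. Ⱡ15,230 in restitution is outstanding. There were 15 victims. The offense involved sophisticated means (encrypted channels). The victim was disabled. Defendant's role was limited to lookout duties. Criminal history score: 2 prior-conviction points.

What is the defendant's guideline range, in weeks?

80-116 weeks

Base offense level for theft: 9.
A1 applies (level before this adjustment is 9 < 10, so +1): 9 + 1 = 10.
A2 applies: 10 − 2 = 8.
A4 applies: 8 + 1 = 9.
A5 applies: 9 + 2 = 11.
A6 applies: 11 + 2 = 13.
Final offense level: 13.
Criminal history: 2 prior points → Category I (0-4).
Level 13 falls in the 12-13 band.
Grid: Level 12-13 × Category I = 80-116 weeks.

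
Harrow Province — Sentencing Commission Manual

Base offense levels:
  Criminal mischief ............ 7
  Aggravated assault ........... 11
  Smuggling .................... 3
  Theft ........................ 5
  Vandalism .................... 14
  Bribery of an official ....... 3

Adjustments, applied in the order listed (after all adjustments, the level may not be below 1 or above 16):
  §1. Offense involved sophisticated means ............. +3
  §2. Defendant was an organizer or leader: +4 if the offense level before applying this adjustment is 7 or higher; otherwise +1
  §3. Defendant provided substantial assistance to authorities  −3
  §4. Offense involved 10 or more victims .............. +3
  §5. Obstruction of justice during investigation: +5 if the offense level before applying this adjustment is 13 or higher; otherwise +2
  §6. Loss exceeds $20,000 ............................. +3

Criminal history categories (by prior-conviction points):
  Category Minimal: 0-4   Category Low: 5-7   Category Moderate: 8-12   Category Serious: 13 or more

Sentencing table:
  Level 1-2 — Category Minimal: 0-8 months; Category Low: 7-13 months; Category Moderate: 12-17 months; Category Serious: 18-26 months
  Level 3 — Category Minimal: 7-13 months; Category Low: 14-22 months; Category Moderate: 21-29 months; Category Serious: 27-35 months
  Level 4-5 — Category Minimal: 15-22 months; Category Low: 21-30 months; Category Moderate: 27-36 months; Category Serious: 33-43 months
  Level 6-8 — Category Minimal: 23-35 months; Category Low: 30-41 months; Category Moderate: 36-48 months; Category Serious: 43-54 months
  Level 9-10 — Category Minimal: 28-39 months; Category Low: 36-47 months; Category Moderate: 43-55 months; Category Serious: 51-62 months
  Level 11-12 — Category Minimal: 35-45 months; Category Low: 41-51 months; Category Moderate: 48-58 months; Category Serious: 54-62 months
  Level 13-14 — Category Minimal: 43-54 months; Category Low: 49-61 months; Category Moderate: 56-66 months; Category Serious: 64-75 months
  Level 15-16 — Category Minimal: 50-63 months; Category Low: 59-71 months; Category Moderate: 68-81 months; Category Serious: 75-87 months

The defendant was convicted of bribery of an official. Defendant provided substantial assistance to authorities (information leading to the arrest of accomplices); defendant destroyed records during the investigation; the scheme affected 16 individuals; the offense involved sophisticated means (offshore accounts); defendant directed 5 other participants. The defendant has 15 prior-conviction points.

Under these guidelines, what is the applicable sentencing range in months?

51-62 months

Base offense level for bribery of an official: 3.
§1 applies: 3 + 3 = 6.
§2 applies (level before this adjustment is 6 < 7, so +1): 6 + 1 = 7.
§3 applies: 7 − 3 = 4.
§4 applies: 4 + 3 = 7.
§5 applies (level before this adjustment is 7 < 13, so +2): 7 + 2 = 9.
Final offense level: 9.
Criminal history: 15 prior points → Category Serious (13+).
Level 9 falls in the 9-10 band.
Grid: Level 9-10 × Category Serious = 51-62 months.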